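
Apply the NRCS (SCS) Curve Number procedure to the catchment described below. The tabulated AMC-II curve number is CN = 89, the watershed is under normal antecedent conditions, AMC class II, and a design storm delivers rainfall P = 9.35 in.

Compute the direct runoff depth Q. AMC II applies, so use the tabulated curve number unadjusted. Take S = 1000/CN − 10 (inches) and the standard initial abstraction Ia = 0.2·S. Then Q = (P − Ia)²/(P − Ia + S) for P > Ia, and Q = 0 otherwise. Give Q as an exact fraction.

Q = 23867019/2977940 in ≈ 8.015 in

AMC II — tabulated CN = 89 applies directly.
Max retention: S = 1000/89 − 10 = 110/89 in (≈ 1.236 in)
Initial abstraction Ia = S/5 = (110/89)/5 = 22/89 ≈ 0.247 in
Since P=9.350 > Ia=0.247: effective rainfall P−Ia = 16203/1780 in
Q = (16203/1780)²/((16203/1780) + 110/89) = (262537209/3168400)/(18403/1780) = 23867019/2977940 in ≈ 8.015 in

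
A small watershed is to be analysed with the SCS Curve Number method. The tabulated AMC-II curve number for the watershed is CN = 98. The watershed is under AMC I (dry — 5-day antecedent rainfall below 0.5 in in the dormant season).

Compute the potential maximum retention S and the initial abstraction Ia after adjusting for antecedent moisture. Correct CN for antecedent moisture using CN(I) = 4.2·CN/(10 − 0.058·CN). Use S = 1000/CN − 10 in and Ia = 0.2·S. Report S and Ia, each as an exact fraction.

S = 500/1029 in ≈ 0.486 in; Ia = 100/1029 in ≈ 0.097 in

Adjust CN=98 to AMC I: 4.2·98/(10 − 0.058·98) → (2058/5) ÷ (1079/250) = 102900/1079 ≈ 95.366
Retention S: 1000/CN − 10 with CN=95.366 → S = 500/1029 ≈ 0.486 in
Ia = 0.2·(500/1029) = 100/1029 in ≈ 0.097 in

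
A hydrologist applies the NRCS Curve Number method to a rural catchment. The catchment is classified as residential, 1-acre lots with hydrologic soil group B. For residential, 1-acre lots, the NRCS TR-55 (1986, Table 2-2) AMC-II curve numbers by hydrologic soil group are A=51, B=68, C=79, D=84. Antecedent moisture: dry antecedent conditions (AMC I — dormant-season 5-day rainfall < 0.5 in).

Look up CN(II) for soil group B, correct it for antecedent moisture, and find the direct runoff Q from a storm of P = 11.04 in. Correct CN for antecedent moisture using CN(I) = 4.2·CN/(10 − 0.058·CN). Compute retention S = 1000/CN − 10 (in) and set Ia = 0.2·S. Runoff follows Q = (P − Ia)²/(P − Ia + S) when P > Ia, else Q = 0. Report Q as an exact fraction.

NRCS table: residential, 1-acre lots, soil group B → CN(II) = 68
Dry (AMC I): CN(I) = 4.2·68/(10 − 0.058·68) = (1428/5)/(757/125) = 35700/757 ≈ 47.160
Max retention: S = 1000/(35700/757) − 10 = 4000/357 in (≈ 11.204 in)
Initial abstraction Ia = S/5 = (4000/357)/5 = 800/357 ≈ 2.241 in
P − Ia = 11.040 − 2.241 = 78532/8925 ≈ 8.799 in (> 0, runoff occurs)
Q: (78532/8925)² ÷ (178532/8925) = 1541818756/398349525 in (≈ 3.871 in)

Q = 1541818756/398349525 in ≈ 3.871 in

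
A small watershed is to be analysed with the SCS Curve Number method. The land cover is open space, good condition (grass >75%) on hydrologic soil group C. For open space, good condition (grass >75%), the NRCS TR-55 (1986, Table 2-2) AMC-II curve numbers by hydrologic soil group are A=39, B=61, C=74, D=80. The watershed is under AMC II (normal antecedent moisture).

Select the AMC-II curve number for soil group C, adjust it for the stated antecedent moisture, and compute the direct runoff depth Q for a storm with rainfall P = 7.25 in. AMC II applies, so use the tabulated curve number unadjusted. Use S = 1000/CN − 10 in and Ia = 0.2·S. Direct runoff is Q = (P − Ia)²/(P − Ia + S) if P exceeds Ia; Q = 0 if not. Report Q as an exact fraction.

Q = 938961/220372 in ≈ 4.261 in

NRCS table: open space, good condition (grass >75%), soil group C → CN(II) = 74
Average conditions: CN = 74 (no AMC adjustment).
Retention S: 1000/CN − 10 with CN=74.000 → S = 130/37 ≈ 3.514 in
Ia = 0.2·(130/37) = 26/37 in ≈ 0.703 in
P − Ia = 7.250 − 0.703 = 969/148 ≈ 6.547 in (> 0, runoff occurs)
Runoff Q = (P−Ia)²/(P−Ia+S) = (6.547)²/(6.547+3.514) = 938961/220372 ≈ 4.261 in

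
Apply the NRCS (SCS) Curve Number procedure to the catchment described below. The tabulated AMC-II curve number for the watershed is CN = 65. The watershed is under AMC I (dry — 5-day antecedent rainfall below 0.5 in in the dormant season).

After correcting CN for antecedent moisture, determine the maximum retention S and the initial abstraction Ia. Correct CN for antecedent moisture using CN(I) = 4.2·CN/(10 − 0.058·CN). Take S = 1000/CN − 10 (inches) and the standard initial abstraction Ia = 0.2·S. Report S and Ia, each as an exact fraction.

Dry (AMC I): CN(I) = 4.2·65/(10 − 0.058·65) = 273/(623/100) = 3900/89 ≈ 43.820
Max retention: S = 1000/(3900/89) − 10 = 500/39 in (≈ 12.821 in)
Ia = 0.2·(500/39) = 100/39 in ≈ 2.564 in

S = 500/39 in ≈ 12.821 in; Ia = 100/39 in ≈ 2.564 in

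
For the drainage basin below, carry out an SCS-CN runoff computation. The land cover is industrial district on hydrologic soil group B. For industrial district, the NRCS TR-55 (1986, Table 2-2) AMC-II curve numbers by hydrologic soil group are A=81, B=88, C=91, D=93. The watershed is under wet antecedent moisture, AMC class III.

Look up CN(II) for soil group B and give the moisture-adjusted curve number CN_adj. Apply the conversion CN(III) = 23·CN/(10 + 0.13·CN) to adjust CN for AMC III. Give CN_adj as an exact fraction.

NRCS table: industrial district, soil group B → CN(II) = 88
Adjust CN=88 to AMC III: 23·88/(10 + 0.13·88) → 2024 ÷ (536/25) = 6325/67 ≈ 94.403

CN_adj = 6325/67 ≈ 94.403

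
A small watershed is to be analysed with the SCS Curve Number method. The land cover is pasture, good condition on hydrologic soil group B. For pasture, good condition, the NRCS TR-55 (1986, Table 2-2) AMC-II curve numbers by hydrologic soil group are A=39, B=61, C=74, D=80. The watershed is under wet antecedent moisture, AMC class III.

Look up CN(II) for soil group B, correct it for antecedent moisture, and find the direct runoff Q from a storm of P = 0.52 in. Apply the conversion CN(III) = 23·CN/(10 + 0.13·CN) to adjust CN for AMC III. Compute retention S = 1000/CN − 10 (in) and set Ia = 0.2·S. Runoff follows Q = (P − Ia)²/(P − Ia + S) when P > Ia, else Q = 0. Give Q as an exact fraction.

Q = 0 in ≈ 0.000 in

NRCS table: pasture, good condition, soil group B → CN(II) = 61
Wet (AMC III): CN(III) = 23·61/(10 + 0.13·61) = 1403/(1793/100) = 140300/1793 ≈ 78.249
Retention S: 1000/CN − 10 with CN=78.249 → S = 3900/1403 ≈ 2.780 in
Ia = 0.2·(3900/1403) = 780/1403 in ≈ 0.556 in
P = 0.520 ≤ Ia = 0.556 in: entire storm abstracted, Q = 0.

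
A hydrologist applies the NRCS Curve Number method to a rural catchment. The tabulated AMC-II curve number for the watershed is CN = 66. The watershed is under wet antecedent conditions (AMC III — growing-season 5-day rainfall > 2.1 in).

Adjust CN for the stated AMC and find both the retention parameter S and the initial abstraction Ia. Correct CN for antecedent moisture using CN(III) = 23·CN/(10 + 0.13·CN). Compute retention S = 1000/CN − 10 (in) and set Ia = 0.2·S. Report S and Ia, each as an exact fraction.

Wet (AMC III): CN(III) = 23·66/(10 + 0.13·66) = 1518/(929/50) = 75900/929 ≈ 81.701
Max retention: S = 1000/(75900/929) − 10 = 1700/759 in (≈ 2.240 in)
Ia = 0.2S: 0.2·2.240 = 0.448 in (exactly 340/759)

S = 1700/759 in ≈ 2.240 in; Ia = 340/759 in ≈ 0.448 in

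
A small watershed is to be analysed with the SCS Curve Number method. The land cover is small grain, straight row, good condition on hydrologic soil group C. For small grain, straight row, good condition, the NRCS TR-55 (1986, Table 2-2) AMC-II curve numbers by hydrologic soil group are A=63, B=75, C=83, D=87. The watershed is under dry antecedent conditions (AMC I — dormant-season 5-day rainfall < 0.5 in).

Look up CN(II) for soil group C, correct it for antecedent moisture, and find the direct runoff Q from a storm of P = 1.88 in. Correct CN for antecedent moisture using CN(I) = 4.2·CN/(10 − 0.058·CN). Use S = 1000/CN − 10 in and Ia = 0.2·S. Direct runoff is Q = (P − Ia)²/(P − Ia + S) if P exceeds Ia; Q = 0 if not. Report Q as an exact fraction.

Q = 1554015241/10977457575 in ≈ 0.142 in

NRCS table: small grain, straight row, good condition, soil group C → CN(II) = 83
Dry (AMC I): CN(I) = 4.2·83/(10 − 0.058·83) = (1743/5)/(2593/500) = 174300/2593 ≈ 67.219
S = 1000/(174300/2593) − 10 = 8500/1743 in ≈ 4.877 in
Initial abstraction Ia = S/5 = (8500/1743)/5 = 1700/1743 ≈ 0.975 in
Excess rainfall: 1.880 − 0.975 = 0.905 in; P > Ia so Q > 0
Runoff Q = (P−Ia)²/(P−Ia+S) = (0.905)²/(0.905+4.877) = 1554015241/10977457575 ≈ 0.142 in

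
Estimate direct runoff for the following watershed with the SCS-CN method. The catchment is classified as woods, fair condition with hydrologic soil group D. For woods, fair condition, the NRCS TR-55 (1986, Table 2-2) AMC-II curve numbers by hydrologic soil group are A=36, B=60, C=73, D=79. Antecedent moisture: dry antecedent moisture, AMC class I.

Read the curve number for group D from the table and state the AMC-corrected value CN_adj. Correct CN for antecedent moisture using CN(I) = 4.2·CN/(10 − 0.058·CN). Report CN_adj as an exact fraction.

NRCS table: woods, fair condition, soil group D → CN(II) = 79
Dry (AMC I): CN(I) = 4.2·79/(10 − 0.058·79) = (1659/5)/(2709/500) = 7900/129 ≈ 61.240

CN_adj = 7900/129 ≈ 61.240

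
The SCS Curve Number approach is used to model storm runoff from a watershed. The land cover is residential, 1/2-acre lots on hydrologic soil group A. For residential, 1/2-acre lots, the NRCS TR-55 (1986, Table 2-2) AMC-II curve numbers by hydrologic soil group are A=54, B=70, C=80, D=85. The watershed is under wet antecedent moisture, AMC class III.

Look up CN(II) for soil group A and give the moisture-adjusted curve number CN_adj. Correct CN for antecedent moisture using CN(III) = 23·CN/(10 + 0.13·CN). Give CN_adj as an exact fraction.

NRCS table: residential, 1/2-acre lots, soil group A → CN(II) = 54
Wet (AMC III): CN(III) = 23·54/(10 + 0.13·54) = 1242/(851/50) = 2700/37 ≈ 72.973

CN_adj = 2700/37 ≈ 72.973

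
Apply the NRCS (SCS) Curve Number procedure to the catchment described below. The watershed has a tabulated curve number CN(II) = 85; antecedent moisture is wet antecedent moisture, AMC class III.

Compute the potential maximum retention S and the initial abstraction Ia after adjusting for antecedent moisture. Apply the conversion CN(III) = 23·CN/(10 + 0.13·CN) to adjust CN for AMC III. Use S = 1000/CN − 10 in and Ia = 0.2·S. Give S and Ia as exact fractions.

S = 300/391 in ≈ 0.767 in; Ia = 60/391 in ≈ 0.153 in

CN(III) from CN(II)=85: (23·85)/(10 + 0.13·85) = 39100/421 ≈ 92.874
S = 1000/(39100/421) − 10 = 300/391 in ≈ 0.767 in
Ia = 0.2S: 0.2·0.767 = 0.153 in (exactly 60/391)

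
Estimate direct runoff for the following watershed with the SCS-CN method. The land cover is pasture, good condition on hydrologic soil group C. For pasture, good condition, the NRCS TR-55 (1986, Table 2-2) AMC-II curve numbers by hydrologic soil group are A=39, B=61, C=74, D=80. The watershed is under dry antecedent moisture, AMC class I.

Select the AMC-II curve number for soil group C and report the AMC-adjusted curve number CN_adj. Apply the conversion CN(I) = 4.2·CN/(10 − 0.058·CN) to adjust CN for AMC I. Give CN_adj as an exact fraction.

CN_adj = 77700/1427 ≈ 54.450

NRCS table: pasture, good condition, soil group C → CN(II) = 74
CN(I) from CN(II)=74: (4.2·74)/(10 − 0.058·74) = 77700/1427 ≈ 54.450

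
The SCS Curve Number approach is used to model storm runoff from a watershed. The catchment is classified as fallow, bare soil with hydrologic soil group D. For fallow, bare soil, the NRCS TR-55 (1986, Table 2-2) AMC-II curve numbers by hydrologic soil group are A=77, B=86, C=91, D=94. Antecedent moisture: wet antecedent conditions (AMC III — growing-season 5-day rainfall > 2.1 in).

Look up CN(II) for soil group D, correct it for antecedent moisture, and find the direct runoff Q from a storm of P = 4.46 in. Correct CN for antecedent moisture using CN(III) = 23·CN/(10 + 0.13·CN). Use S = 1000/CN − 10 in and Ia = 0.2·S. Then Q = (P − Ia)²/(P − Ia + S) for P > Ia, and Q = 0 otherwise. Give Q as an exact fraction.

NRCS table: fallow, bare soil, soil group D → CN(II) = 94
Adjust CN=94 to AMC III: 23·94/(10 + 0.13·94) → 2162 ÷ (1111/50) = 108100/1111 ≈ 97.300
Max retention: S = 1000/(108100/1111) − 10 = 300/1081 in (≈ 0.278 in)
Ia = 0.2S: 0.2·0.278 = 0.056 in (exactly 60/1081)
Excess rainfall: 4.460 − 0.056 = 4.404 in; P > Ia so Q > 0
Q = (238063/54050)²/((238063/54050) + 300/1081) = (56673991969/2921402500)/(253063/54050) = 56673991969/13678055150 in ≈ 4.143 in

Q = 56673991969/13678055150 in ≈ 4.143 in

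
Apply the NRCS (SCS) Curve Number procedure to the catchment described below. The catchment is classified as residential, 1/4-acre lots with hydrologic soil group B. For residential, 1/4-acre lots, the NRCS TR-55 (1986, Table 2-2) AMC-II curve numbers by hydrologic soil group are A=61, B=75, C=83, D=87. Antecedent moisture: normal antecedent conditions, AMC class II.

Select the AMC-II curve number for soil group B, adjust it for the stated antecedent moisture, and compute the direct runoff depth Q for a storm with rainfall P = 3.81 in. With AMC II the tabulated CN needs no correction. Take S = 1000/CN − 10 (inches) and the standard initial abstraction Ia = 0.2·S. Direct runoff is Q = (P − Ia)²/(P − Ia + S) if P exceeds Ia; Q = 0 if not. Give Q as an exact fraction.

NRCS table: residential, 1/4-acre lots, soil group B → CN(II) = 75
AMC II — tabulated CN = 75 applies directly.
Max retention: S = 1000/75 − 10 = 10/3 in (≈ 3.333 in)
Ia = 0.2·(10/3) = 2/3 in ≈ 0.667 in
Excess rainfall: 3.810 − 0.667 = 3.143 in; P > Ia so Q > 0
Q = (943/300)²/((943/300) + 10/3) = (889249/90000)/(1943/300) = 889249/582900 in ≈ 1.526 in

Q = 889249/582900 in ≈ 1.526 in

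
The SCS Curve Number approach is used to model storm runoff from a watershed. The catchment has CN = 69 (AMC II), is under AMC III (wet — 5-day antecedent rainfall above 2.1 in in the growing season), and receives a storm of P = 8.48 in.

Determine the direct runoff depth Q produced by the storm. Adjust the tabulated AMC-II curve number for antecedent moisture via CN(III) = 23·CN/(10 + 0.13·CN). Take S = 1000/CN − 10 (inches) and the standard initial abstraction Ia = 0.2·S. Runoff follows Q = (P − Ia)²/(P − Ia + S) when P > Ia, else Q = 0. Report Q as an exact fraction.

Q = 25751262784/3952066425 in ≈ 6.516 in

CN(III) from CN(II)=69: (23·69)/(10 + 0.13·69) = 158700/1897 ≈ 83.658
Retention S: 1000/CN − 10 with CN=83.658 → S = 3100/1587 ≈ 1.953 in
Initial abstraction Ia = S/5 = (3100/1587)/5 = 620/1587 ≈ 0.391 in
Excess rainfall: 8.480 − 0.391 = 8.089 in; P > Ia so Q > 0
Q: (320944/39675)² ÷ (398444/39675) = 25751262784/3952066425 in (≈ 6.516 in)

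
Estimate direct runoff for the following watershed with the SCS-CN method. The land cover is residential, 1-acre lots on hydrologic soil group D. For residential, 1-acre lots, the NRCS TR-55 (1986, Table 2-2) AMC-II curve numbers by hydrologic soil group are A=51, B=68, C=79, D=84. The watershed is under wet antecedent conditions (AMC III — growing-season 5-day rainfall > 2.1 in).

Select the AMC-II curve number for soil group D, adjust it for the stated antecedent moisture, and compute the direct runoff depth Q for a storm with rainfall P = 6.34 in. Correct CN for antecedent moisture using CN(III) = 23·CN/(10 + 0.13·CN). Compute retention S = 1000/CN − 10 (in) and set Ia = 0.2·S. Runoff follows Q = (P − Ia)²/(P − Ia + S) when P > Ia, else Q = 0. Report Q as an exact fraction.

Q = 22234090321/4084030650 in ≈ 5.444 in

NRCS table: residential, 1-acre lots, soil group D → CN(II) = 84
Adjust CN=84 to AMC III: 23·84/(10 + 0.13·84) → 1932 ÷ (523/25) = 48300/523 ≈ 92.352
Retention S: 1000/CN − 10 with CN=92.352 → S = 400/483 ≈ 0.828 in
Ia = 0.2·(400/483) = 80/483 in ≈ 0.166 in
P − Ia = 6.340 − 0.166 = 149111/24150 ≈ 6.174 in (> 0, runoff occurs)
Q: (149111/24150)² ÷ (169111/24150) = 22234090321/4084030650 in (≈ 5.444 in)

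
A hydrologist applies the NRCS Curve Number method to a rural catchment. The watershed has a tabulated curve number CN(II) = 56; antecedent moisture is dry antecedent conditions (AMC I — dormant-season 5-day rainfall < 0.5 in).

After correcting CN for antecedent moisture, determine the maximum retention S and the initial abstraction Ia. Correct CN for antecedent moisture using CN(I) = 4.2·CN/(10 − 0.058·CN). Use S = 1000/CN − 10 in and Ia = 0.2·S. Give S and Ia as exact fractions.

S = 2750/147 in ≈ 18.707 in; Ia = 550/147 in ≈ 3.741 in

Dry (AMC I): CN(I) = 4.2·56/(10 − 0.058·56) = (1176/5)/(844/125) = 7350/211 ≈ 34.834
S = 1000/(7350/211) − 10 = 2750/147 in ≈ 18.707 in
Initial abstraction Ia = S/5 = (2750/147)/5 = 550/147 ≈ 3.741 in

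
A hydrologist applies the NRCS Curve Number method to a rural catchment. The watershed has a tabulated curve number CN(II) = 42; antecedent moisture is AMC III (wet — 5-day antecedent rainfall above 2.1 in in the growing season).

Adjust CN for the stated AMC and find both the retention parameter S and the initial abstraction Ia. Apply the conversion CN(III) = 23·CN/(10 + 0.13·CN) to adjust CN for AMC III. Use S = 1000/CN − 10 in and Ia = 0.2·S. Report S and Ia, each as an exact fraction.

Wet (AMC III): CN(III) = 23·42/(10 + 0.13·42) = 966/(773/50) = 48300/773 ≈ 62.484
Max retention: S = 1000/(48300/773) − 10 = 2900/483 in (≈ 6.004 in)
Ia = 0.2S: 0.2·6.004 = 1.201 in (exactly 580/483)

S = 2900/483 in ≈ 6.004 in; Ia = 580/483 in ≈ 1.201 in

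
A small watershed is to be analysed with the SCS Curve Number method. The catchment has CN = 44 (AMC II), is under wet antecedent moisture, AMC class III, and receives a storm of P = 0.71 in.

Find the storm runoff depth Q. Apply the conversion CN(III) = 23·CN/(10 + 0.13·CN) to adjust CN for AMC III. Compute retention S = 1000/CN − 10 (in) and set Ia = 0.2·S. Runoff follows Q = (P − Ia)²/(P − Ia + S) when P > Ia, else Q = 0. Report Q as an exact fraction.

Q = 0 in ≈ 0.000 in

Wet (AMC III): CN(III) = 23·44/(10 + 0.13·44) = 1012/(393/25) = 25300/393 ≈ 64.377
S = 1000/(25300/393) − 10 = 1400/253 in ≈ 5.534 in
Ia = 0.2S: 0.2·5.534 = 1.107 in (exactly 280/253)
P = 0.710 ≤ Ia = 1.107 in: entire storm abstracted, Q = 0.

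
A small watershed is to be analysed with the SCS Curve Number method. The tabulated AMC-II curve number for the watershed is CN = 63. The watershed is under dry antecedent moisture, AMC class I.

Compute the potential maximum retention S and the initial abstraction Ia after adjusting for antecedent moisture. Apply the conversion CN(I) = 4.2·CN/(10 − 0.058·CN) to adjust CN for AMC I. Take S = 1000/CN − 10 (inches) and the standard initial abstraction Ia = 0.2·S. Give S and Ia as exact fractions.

CN(I) from CN(II)=63: (4.2·63)/(10 − 0.058·63) = 132300/3173 ≈ 41.696
Retention S: 1000/CN − 10 with CN=41.696 → S = 18500/1323 ≈ 13.983 in
Ia = 0.2·(18500/1323) = 3700/1323 in ≈ 2.797 in

S = 18500/1323 in ≈ 13.983 in; Ia = 3700/1323 in ≈ 2.797 in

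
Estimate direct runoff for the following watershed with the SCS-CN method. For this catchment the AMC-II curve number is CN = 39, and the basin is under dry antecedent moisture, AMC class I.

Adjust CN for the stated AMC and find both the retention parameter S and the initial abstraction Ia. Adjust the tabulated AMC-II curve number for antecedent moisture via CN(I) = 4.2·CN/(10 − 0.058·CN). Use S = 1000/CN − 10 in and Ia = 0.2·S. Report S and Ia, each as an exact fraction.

Adjust CN=39 to AMC I: 4.2·39/(10 − 0.058·39) → (819/5) ÷ (3869/500) = 81900/3869 ≈ 21.168
Retention S: 1000/CN − 10 with CN=21.168 → S = 30500/819 ≈ 37.241 in
Ia = 0.2S: 0.2·37.241 = 7.448 in (exactly 6100/819)

S = 30500/819 in ≈ 37.241 in; Ia = 6100/819 in ≈ 7.448 in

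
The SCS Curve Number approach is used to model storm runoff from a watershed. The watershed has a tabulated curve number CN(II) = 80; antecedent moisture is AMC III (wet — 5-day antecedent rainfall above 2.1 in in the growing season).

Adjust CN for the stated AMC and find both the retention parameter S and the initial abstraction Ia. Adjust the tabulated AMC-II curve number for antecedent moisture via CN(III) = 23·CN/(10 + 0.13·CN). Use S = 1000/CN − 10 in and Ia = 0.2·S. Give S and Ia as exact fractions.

S = 25/23 in ≈ 1.087 in; Ia = 5/23 in ≈ 0.217 in

Wet (AMC III): CN(III) = 23·80/(10 + 0.13·80) = 1840/(102/5) = 4600/51 ≈ 90.196
Retention S: 1000/CN − 10 with CN=90.196 → S = 25/23 ≈ 1.087 in
Ia = 0.2S: 0.2·1.087 = 0.217 in (exactly 5/23)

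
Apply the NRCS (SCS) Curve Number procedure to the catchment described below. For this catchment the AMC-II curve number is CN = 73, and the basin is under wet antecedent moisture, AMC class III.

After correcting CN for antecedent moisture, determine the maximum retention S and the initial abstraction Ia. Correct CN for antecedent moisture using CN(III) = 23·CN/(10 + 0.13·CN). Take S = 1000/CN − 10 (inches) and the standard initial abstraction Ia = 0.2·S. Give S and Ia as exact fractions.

S = 2700/1679 in ≈ 1.608 in; Ia = 540/1679 in ≈ 0.322 in

Wet (AMC III): CN(III) = 23·73/(10 + 0.13·73) = 1679/(1949/100) = 167900/1949 ≈ 86.147
Retention S: 1000/CN − 10 with CN=86.147 → S = 2700/1679 ≈ 1.608 in
Ia = 0.2S: 0.2·1.608 = 0.322 in (exactly 540/1679)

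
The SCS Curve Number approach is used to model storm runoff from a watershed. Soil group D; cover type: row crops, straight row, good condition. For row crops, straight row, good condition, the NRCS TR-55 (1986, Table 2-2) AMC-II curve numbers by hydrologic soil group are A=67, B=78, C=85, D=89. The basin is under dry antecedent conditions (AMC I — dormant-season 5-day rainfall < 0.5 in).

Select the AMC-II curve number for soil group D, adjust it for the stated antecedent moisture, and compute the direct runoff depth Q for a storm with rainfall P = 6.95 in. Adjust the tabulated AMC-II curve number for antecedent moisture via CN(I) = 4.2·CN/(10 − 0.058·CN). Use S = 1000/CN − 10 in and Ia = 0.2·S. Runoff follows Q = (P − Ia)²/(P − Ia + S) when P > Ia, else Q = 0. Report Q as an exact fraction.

Q = 56544559681/13000427580 in ≈ 4.349 in

NRCS table: row crops, straight row, good condition, soil group D → CN(II) = 89
CN(I) from CN(II)=89: (4.2·89)/(10 − 0.058·89) = 186900/2419 ≈ 77.263
Retention S: 1000/CN − 10 with CN=77.263 → S = 5500/1869 ≈ 2.943 in
Ia = 0.2·(5500/1869) = 1100/1869 in ≈ 0.589 in
Excess rainfall: 6.950 − 0.589 = 6.361 in; P > Ia so Q > 0
Runoff Q = (P−Ia)²/(P−Ia+S) = (6.361)²/(6.361+2.943) = 56544559681/13000427580 ≈ 4.349 in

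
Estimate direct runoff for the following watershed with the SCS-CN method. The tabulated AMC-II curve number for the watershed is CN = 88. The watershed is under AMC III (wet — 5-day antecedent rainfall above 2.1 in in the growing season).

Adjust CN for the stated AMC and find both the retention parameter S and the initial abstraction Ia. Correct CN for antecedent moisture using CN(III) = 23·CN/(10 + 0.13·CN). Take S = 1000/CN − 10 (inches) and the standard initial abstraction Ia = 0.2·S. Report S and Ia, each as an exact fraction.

CN(III) from CN(II)=88: (23·88)/(10 + 0.13·88) = 6325/67 ≈ 94.403
S = 1000/(6325/67) − 10 = 150/253 in ≈ 0.593 in
Ia = 0.2S: 0.2·0.593 = 0.119 in (exactly 30/253)

S = 150/253 in ≈ 0.593 in; Ia = 30/253 in ≈ 0.119 in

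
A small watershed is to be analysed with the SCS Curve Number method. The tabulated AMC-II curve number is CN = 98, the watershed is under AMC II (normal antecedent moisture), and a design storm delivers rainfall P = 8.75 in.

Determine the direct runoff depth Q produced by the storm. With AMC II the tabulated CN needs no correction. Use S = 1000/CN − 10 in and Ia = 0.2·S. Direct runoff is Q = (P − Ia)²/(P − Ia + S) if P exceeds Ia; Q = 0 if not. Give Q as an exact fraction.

AMC II — tabulated CN = 98 applies directly.
Retention S: 1000/CN − 10 with CN=98.000 → S = 10/49 ≈ 0.204 in
Ia = 0.2·(10/49) = 2/49 in ≈ 0.041 in
Since P=8.750 > Ia=0.041: effective rainfall P−Ia = 1707/196 in
Q: (1707/196)² ÷ (1747/196) = 2913849/342412 in (≈ 8.510 in)

Q = 2913849/342412 in ≈ 8.510 in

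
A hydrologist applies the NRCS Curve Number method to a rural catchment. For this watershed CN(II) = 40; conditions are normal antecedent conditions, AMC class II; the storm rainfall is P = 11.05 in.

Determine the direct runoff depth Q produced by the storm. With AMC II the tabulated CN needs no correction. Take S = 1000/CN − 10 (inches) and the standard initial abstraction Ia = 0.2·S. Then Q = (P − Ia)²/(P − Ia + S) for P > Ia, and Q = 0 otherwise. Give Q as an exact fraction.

Q = 25921/9220 in ≈ 2.811 in

AMC II — tabulated CN = 40 applies directly.
Retention S: 1000/CN − 10 with CN=40.000 → S = 15 ≈ 15.000 in
Ia = 0.2·15 = 3 in ≈ 3.000 in
P − Ia = 11.050 − 3.000 = 161/20 ≈ 8.050 in (> 0, runoff occurs)
Q = (161/20)²/((161/20) + 15) = (25921/400)/(461/20) = 25921/9220 in ≈ 2.811 in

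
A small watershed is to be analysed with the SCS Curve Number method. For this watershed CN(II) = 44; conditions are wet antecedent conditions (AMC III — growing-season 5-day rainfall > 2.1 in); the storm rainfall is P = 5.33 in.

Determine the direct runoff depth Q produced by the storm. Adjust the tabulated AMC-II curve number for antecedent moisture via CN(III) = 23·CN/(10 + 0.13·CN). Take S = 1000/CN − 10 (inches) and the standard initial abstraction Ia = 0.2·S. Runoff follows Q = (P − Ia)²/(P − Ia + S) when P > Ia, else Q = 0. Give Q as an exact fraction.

Q = 11416708801/6245279700 in ≈ 1.828 in

Adjust CN=44 to AMC III: 23·44/(10 + 0.13·44) → 1012 ÷ (393/25) = 25300/393 ≈ 64.377
Max retention: S = 1000/(25300/393) − 10 = 1400/253 in (≈ 5.534 in)
Initial abstraction Ia = S/5 = (1400/253)/5 = 280/253 ≈ 1.107 in
P − Ia = 5.330 − 1.107 = 106849/25300 ≈ 4.223 in (> 0, runoff occurs)
Q: (106849/25300)² ÷ (246849/25300) = 11416708801/6245279700 in (≈ 1.828 in)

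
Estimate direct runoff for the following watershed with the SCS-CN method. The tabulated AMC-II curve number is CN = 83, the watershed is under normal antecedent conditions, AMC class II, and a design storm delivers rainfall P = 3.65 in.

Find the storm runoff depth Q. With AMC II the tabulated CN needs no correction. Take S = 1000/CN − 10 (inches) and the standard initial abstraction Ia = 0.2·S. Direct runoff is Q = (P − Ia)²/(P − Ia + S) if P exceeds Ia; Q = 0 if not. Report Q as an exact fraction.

Q = 28933641/14573140 in ≈ 1.985 in

AMC II — tabulated CN = 83 applies directly.
Max retention: S = 1000/83 − 10 = 170/83 in (≈ 2.048 in)
Initial abstraction Ia = S/5 = (170/83)/5 = 34/83 ≈ 0.410 in
Since P=3.650 > Ia=0.410: effective rainfall P−Ia = 5379/1660 in
Q: (5379/1660)² ÷ (8779/1660) = 28933641/14573140 in (≈ 1.985 in)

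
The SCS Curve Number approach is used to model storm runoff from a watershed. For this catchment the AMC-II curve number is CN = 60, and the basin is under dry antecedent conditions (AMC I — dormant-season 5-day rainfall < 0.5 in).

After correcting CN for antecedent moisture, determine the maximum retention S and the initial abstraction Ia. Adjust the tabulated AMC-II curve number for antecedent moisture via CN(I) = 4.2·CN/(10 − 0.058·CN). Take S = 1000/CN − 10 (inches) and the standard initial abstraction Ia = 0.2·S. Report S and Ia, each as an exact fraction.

S = 1000/63 in ≈ 15.873 in; Ia = 200/63 in ≈ 3.175 in

CN(I) from CN(II)=60: (4.2·60)/(10 − 0.058·60) = 6300/163 ≈ 38.650
Max retention: S = 1000/(6300/163) − 10 = 1000/63 in (≈ 15.873 in)
Ia = 0.2S: 0.2·15.873 = 3.175 in (exactly 200/63)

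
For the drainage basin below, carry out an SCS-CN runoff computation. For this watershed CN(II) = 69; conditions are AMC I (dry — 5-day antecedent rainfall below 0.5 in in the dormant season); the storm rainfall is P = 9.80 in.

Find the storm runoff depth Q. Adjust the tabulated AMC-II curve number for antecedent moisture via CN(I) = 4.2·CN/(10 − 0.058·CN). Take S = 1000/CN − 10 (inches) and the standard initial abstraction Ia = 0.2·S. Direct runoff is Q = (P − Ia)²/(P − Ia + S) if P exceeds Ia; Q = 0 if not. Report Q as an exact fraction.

Dry (AMC I): CN(I) = 4.2·69/(10 − 0.058·69) = (1449/5)/(2999/500) = 144900/2999 ≈ 48.316
Max retention: S = 1000/(144900/2999) − 10 = 15500/1449 in (≈ 10.697 in)
Ia = 0.2·(15500/1449) = 3100/1449 in ≈ 2.139 in
P − Ia = 9.800 − 2.139 = 55501/7245 ≈ 7.661 in (> 0, runoff occurs)
Q = (55501/7245)²/((55501/7245) + 15500/1449) = (3080361001/52490025)/(133001/7245) = 3080361001/963592245 in ≈ 3.197 in

Q = 3080361001/963592245 in ≈ 3.197 in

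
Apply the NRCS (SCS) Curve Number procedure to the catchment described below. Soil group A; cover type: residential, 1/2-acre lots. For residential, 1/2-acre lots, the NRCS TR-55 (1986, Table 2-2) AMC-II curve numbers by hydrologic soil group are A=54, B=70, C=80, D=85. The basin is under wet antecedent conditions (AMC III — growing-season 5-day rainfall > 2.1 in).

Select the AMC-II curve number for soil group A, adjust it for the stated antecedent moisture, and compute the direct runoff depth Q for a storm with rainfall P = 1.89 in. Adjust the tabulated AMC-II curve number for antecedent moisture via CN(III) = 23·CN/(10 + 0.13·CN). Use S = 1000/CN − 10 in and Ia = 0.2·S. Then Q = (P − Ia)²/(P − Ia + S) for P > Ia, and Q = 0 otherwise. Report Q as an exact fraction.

Q = 9628609/35378100 in ≈ 0.272 in

NRCS table: residential, 1/2-acre lots, soil group A → CN(II) = 54
CN(III) from CN(II)=54: (23·54)/(10 + 0.13·54) = 2700/37 ≈ 72.973
Max retention: S = 1000/(2700/37) − 10 = 100/27 in (≈ 3.704 in)
Ia = 0.2S: 0.2·3.704 = 0.741 in (exactly 20/27)
Since P=1.890 > Ia=0.741: effective rainfall P−Ia = 3103/2700 in
Q: (3103/2700)² ÷ (13103/2700) = 9628609/35378100 in (≈ 0.272 in)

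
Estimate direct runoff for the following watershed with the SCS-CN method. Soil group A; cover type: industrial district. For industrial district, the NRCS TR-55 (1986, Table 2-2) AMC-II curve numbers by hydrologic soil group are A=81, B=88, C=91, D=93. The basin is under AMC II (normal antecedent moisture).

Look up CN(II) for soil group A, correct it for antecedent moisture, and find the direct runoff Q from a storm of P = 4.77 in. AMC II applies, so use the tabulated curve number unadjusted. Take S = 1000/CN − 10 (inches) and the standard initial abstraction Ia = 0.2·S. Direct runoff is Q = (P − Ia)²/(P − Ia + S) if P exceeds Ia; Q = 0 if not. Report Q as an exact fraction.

NRCS table: industrial district, soil group A → CN(II) = 81
CN(II) = 81; AMC II needs no correction.
Retention S: 1000/CN − 10 with CN=81.000 → S = 190/81 ≈ 2.346 in
Ia = 0.2·(190/81) = 38/81 in ≈ 0.469 in
Since P=4.770 > Ia=0.469: effective rainfall P−Ia = 34837/8100 in
Q: (34837/8100)² ÷ (53837/8100) = 1213616569/436079700 in (≈ 2.783 in)

Q = 1213616569/436079700 in ≈ 2.783 in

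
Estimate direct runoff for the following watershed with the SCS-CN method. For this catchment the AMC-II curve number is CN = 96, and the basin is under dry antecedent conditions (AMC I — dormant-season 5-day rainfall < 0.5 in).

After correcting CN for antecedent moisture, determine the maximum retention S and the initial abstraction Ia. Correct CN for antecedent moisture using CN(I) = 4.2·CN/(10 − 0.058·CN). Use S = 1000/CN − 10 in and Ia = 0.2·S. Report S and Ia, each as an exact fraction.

S = 125/126 in ≈ 0.992 in; Ia = 25/126 in ≈ 0.198 in

CN(I) from CN(II)=96: (4.2·96)/(10 − 0.058·96) = 25200/277 ≈ 90.975
Retention S: 1000/CN − 10 with CN=90.975 → S = 125/126 ≈ 0.992 in
Ia = 0.2·(125/126) = 25/126 in ≈ 0.198 in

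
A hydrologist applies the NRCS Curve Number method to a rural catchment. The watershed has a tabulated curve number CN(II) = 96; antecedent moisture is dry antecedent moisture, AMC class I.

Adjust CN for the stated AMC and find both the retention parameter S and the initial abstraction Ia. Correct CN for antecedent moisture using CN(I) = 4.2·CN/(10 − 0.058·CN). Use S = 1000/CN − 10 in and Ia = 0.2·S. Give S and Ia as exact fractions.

Dry (AMC I): CN(I) = 4.2·96/(10 − 0.058·96) = (2016/5)/(554/125) = 25200/277 ≈ 90.975
S = 1000/(25200/277) − 10 = 125/126 in ≈ 0.992 in
Ia = 0.2·(125/126) = 25/126 in ≈ 0.198 in

S = 125/126 in ≈ 0.992 in; Ia = 25/126 in ≈ 0.198 in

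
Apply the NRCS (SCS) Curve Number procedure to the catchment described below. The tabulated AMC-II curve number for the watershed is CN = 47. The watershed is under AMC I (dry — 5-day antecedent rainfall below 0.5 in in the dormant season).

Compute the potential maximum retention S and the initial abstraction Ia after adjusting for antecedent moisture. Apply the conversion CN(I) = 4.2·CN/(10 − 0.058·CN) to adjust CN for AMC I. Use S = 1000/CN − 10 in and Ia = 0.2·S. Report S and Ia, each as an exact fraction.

Adjust CN=47 to AMC I: 4.2·47/(10 − 0.058·47) → (987/5) ÷ (3637/500) = 98700/3637 ≈ 27.138
Max retention: S = 1000/(98700/3637) − 10 = 26500/987 in (≈ 26.849 in)
Ia = 0.2·(26500/987) = 5300/987 in ≈ 5.370 in

S = 26500/987 in ≈ 26.849 in; Ia = 5300/987 in ≈ 5.370 in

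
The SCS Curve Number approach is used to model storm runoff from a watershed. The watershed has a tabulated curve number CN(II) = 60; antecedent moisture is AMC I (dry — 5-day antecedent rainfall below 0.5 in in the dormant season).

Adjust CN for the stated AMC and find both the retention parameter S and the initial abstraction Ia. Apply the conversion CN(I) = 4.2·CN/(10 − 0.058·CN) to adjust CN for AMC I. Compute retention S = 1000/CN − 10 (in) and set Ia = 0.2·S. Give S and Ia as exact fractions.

S = 1000/63 in ≈ 15.873 in; Ia = 200/63 in ≈ 3.175 in

CN(I) from CN(II)=60: (4.2·60)/(10 − 0.058·60) = 6300/163 ≈ 38.650
Max retention: S = 1000/(6300/163) − 10 = 1000/63 in (≈ 15.873 in)
Ia = 0.2·(1000/63) = 200/63 in ≈ 3.175 in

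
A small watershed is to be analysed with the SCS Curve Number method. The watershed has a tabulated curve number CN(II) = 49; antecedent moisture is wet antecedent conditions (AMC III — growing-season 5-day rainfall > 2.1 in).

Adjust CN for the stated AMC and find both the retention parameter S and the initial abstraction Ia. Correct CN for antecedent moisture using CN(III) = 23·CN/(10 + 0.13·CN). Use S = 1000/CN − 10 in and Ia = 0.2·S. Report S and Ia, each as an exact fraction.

CN(III) from CN(II)=49: (23·49)/(10 + 0.13·49) = 112700/1637 ≈ 68.845
Retention S: 1000/CN − 10 with CN=68.845 → S = 5100/1127 ≈ 4.525 in
Initial abstraction Ia = S/5 = (5100/1127)/5 = 1020/1127 ≈ 0.905 in

S = 5100/1127 in ≈ 4.525 in; Ia = 1020/1127 in ≈ 0.905 in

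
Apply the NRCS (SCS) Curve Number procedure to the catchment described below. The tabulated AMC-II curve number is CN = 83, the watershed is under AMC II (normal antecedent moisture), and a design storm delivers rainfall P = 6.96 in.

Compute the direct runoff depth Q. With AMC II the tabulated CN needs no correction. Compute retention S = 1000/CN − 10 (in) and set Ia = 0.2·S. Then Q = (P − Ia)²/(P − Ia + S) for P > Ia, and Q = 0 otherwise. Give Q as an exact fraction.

Average conditions: CN = 83 (no AMC adjustment).
Retention S: 1000/CN − 10 with CN=83.000 → S = 170/83 ≈ 2.048 in
Ia = 0.2·(170/83) = 34/83 in ≈ 0.410 in
Excess rainfall: 6.960 − 0.410 = 6.550 in; P > Ia so Q > 0
Q = (13592/2075)²/((13592/2075) + 170/83) = (184742464/4305625)/(17842/2075) = 92371232/18511075 in ≈ 4.990 in

Q = 92371232/18511075 in ≈ 4.990 in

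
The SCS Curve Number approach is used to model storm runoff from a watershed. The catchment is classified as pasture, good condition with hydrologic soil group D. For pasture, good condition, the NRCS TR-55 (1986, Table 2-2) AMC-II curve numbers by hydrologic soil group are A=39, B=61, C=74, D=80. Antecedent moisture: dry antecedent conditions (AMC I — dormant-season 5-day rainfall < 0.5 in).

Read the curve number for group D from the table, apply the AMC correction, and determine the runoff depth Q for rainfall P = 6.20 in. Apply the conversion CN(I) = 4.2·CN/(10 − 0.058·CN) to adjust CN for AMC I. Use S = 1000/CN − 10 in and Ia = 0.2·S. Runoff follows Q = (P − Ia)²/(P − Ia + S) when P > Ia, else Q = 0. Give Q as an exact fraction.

NRCS table: pasture, good condition, soil group D → CN(II) = 80
Dry (AMC I): CN(I) = 4.2·80/(10 − 0.058·80) = 336/(134/25) = 4200/67 ≈ 62.687
Max retention: S = 1000/(4200/67) − 10 = 125/21 in (≈ 5.952 in)
Ia = 0.2·(125/21) = 25/21 in ≈ 1.190 in
Since P=6.200 > Ia=1.190: effective rainfall P−Ia = 526/105 in
Q = (526/105)²/((526/105) + 125/21) = (276676/11025)/(1151/105) = 276676/120855 in ≈ 2.289 in

Q = 276676/120855 in ≈ 2.289 in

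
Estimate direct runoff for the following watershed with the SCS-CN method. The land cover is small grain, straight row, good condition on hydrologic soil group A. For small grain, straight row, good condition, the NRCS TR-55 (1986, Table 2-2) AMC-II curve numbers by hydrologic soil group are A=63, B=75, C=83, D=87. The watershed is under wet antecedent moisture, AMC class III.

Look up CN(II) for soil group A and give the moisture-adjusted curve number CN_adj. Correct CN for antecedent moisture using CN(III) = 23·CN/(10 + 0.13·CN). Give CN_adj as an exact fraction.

NRCS table: small grain, straight row, good condition, soil group A → CN(II) = 63
Adjust CN=63 to AMC III: 23·63/(10 + 0.13·63) → 1449 ÷ (1819/100) = 144900/1819 ≈ 79.659

CN_adj = 144900/1819 ≈ 79.659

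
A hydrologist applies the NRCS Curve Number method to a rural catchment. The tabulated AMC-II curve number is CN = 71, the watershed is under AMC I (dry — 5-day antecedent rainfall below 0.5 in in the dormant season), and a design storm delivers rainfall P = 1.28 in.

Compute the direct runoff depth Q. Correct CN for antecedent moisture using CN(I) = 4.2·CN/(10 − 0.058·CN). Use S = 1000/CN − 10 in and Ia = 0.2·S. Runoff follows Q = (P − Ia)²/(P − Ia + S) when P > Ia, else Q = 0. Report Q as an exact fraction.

Adjust CN=71 to AMC I: 4.2·71/(10 − 0.058·71) → (1491/5) ÷ (2941/500) = 149100/2941 ≈ 50.697
S = 1000/(149100/2941) − 10 = 14500/1491 in ≈ 9.725 in
Ia = 0.2·(14500/1491) = 2900/1491 in ≈ 1.945 in
P = 1.280 ≤ Ia = 1.945 in: entire storm abstracted, Q = 0.

Q = 0 in ≈ 0.000 in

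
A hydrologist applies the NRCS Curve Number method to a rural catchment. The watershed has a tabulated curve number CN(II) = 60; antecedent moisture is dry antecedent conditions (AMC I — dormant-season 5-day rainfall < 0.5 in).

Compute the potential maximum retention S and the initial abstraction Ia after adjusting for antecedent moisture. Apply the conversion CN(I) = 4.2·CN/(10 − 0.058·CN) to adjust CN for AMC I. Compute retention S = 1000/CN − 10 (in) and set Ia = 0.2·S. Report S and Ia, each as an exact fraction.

S = 1000/63 in ≈ 15.873 in; Ia = 200/63 in ≈ 3.175 in

CN(I) from CN(II)=60: (4.2·60)/(10 − 0.058·60) = 6300/163 ≈ 38.650
Retention S: 1000/CN − 10 with CN=38.650 → S = 1000/63 ≈ 15.873 in
Ia = 0.2S: 0.2·15.873 = 3.175 in (exactly 200/63)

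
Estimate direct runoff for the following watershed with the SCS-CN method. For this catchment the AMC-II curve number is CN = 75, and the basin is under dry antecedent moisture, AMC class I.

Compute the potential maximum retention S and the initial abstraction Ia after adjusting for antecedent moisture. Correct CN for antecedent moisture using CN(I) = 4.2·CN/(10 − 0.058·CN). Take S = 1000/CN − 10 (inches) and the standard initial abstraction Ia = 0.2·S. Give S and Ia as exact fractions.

S = 500/63 in ≈ 7.937 in; Ia = 100/63 in ≈ 1.587 in

CN(I) from CN(II)=75: (4.2·75)/(10 − 0.058·75) = 6300/113 ≈ 55.752
Max retention: S = 1000/(6300/113) − 10 = 500/63 in (≈ 7.937 in)
Ia = 0.2·(500/63) = 100/63 in ≈ 1.587 in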